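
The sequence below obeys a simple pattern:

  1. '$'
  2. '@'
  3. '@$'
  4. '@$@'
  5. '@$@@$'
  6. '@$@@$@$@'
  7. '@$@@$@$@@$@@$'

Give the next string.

@$@@$@$@@$@@$@$@@$@$@

This is a Fibonacci-style word recurrence s(k) = s(k−1)·s(k−2): e.g. @·$ = @$.
The next term joins @$@@$@$@@$@@$ and @$@@$@$@.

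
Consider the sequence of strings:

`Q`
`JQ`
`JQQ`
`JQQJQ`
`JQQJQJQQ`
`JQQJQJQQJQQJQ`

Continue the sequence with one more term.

From term 3 onward, concatenate the last term with the second-to-last: JQ·Q = JQQ, JQQ·JQ = JQQJQ, …
So term 7 is JQQJQJQQJQQJQ·JQQJQJQQ.

JQQJQJQQJQQJQJQQJQJQQ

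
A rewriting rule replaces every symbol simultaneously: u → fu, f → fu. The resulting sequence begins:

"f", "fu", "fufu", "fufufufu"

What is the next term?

Apply φ to fufufufu symbol by symbol: f→fu, u→fu, f→fu, u→fu, f→fu, u→fu, f→fu, u→fu; joined: fu fu fu fu fu fu fu fu.

fufufufufufufufu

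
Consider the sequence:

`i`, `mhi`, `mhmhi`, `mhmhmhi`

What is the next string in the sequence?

Each term is the previous one with mh prepended.
So the next term is mh·mhmhmhi.

mhmhmhmhi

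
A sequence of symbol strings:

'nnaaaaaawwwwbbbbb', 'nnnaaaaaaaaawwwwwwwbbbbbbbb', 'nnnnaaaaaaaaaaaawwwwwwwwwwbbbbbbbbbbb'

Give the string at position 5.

nnnnnnaaaaaaaaaaaaaaaaaawwwwwwwwwwwwwwwwbbbbbbbbbbbbbbbbb

The n-th term is n n's then 3n a's then 3n-2 w's then 3n-1 b's, where the shown terms are n = 2, 3, 4.
At n = 6 the blocks have lengths 6, 18, 16, 17.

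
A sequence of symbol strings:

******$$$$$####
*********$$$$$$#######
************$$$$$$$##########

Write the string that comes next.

Reading off run lengths: * runs 6, 9, 12; $ runs 5, 6, 7; # runs 4, 7, 10 — each is linear in n, where the shown terms are n = 2, 3, 4.
Setting n = 5 gives 15, 8, 13 characters in each block.

***************$$$$$$$$#############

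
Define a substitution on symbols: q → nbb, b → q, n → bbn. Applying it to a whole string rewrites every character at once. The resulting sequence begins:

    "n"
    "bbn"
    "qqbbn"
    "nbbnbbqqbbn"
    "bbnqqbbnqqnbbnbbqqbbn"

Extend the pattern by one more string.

Applying the rule to each of the 21 symbols of bbnqqbbnqqnbbnbbqqbbn gives the pieces q q bbn nbb nbb q q bbn nbb nbb bbn q q bbn q q nbb nbb q q bbn, which concatenate to the answer.

qqbbnnbbnbbqqbbnnbbnbbbbnqqbbnqqnbbnbbqqbbn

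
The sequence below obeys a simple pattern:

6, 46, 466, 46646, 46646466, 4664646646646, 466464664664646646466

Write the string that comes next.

From term 3 onward, concatenate the last term with the second-to-last: 46·6 = 466, 466·46 = 46646, …
The next term joins 466464664664646646466 and 4664646646646.

4664646646646466464664664646646646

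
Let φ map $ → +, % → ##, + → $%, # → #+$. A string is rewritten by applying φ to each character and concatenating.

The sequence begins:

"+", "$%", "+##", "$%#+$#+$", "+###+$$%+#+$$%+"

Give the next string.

Applying the rule to each of the 15 symbols of +###+$$%+#+$$%+ gives the pieces $% #+$ #+$ #+$ $% + + ## $% #+$ $% + + ## $%, which concatenate to the answer.

$%#+$#+$#+$$%++##$%#+$$%++##$%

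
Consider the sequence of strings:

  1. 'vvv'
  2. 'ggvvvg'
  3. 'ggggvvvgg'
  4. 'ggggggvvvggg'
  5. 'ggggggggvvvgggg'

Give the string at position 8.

s(k+1) = gg·s(k)·g, so each term gains gg as a prefix and g as a suffix.
From ggggggggvvvgggg, 3 further steps: ggggggggvvvgggg → ggggggggggvvvggggg → ggggggggggggvvvgggggg → (answer).

ggggggggggggggvvvggggggg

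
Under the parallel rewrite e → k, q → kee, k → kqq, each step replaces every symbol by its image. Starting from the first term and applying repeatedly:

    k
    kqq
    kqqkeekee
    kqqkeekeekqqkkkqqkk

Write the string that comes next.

Rewriting the 19 symbols of kqqkeekeekqqkkkqqkk one by one yields kqq kee kee kqq k k kqq k k kqq kee kee kqq kqq kqq kee kee kqq kqq; concatenated:

kqqkeekeekqqkkkqqkkkqqkeekeekqqkqqkqqkeekeekqqkqq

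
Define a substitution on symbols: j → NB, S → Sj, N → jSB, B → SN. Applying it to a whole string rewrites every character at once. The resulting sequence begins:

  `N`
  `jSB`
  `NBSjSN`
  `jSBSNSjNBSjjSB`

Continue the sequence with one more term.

φ(jSBSNSjNBSjjSB) expands symbol-by-symbol to NB Sj SN Sj jSB Sj NB jSB SN Sj NB NB Sj SN; joining the 14 pieces gives the next term.

NBSjSNSjjSBSjNBjSBSNSjNBNBSjSN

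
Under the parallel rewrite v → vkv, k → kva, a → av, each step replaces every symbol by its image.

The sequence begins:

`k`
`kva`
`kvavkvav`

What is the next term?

Apply φ to kvavkvav symbol by symbol: k→kva, v→vkv, a→av, v→vkv, k→kva, v→vkv, a→av, v→vkv; joined: kva vkv av vkv kva vkv av vkv.

kvavkvavvkvkvavkvavvkv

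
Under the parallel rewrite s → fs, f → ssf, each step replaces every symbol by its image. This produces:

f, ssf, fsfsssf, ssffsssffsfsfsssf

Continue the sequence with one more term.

Rewriting the 17 symbols of ssffsssffsfsfsssf one by one yields fs fs ssf ssf fs fs fs ssf ssf fs ssf fs ssf fs fs fs ssf; concatenated:

fsfsssfssffsfsfsssfssffsssffsssffsfsfsssf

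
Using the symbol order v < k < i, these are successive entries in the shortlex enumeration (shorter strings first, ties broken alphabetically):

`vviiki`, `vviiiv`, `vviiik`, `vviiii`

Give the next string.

vkvvvv

Treat vviiii as a base-3 numeral over the given alphabet and add one, carrying through any trailing i's.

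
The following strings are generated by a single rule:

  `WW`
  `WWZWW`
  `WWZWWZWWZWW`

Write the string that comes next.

s(k+1) = s(k)·Z·s(k) — each term doubles the last with 'Z' between the halves.
Doubling WWZWWZWWZWW with 'Z' between the halves:

WWZWWZWWZWWZWWZWWZWWZWW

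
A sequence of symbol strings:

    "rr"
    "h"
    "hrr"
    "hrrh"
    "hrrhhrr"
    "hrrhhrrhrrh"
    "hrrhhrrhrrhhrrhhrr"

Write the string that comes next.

Each term (from the third on) is the previous term followed by the one before it: term 3 = h·rr = hrr.
So term 8 is hrrhhrrhrrhhrrhhrr·hrrhhrrhrrh.

hrrhhrrhrrhhrrhhrrhrrhhrrhrrh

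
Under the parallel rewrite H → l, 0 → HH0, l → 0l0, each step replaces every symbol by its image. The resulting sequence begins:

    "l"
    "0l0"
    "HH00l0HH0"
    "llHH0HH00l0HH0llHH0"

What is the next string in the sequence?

0l00l0llHH0llHH0HH00l0HH0llHH00l00l0llHH0

φ(llHH0HH00l0HH0llHH0) expands symbol-by-symbol to 0l0 0l0 l l HH0 l l HH0 HH0 0l0 HH0 l l HH0 0l0 0l0 l l HH0; joining the 19 pieces gives the next term.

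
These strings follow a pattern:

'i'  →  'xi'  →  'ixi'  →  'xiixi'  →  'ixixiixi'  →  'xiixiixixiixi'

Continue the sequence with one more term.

This is a Fibonacci-style word recurrence s(k) = s(k−2)·s(k−1): e.g. i·xi = ixi.
So term 7 is ixixiixi·xiixiixixiixi.

ixixiixixiixiixixiixi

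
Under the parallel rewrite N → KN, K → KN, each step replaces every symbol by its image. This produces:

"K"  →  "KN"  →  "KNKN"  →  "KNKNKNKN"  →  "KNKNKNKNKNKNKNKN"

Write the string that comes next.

Rewriting the 16 symbols of KNKNKNKNKNKNKNKN one by one yields KN KN KN KN KN KN KN KN KN KN KN KN KN KN KN KN; concatenated:

KNKNKNKNKNKNKNKNKNKNKNKNKNKNKNKN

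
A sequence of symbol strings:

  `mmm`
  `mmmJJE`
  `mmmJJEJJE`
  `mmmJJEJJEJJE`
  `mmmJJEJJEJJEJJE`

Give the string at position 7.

mmmJJEJJEJJEJJEJJEJJE

The strings grow by a fixed suffix JJE each time.
From mmmJJEJJEJJEJJE, 2 further steps: mmmJJEJJEJJEJJE → mmmJJEJJEJJEJJEJJE → (answer).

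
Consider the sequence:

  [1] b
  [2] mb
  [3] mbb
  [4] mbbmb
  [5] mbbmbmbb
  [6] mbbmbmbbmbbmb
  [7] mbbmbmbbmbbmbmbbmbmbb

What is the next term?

mbbmbmbbmbbmbmbbmbmbbmbbmbmbbmbbmb

This is a Fibonacci-style word recurrence s(k) = s(k−1)·s(k−2): e.g. mb·b = mbb.
So term 8 is mbbmbmbbmbbmbmbbmbmbb·mbbmbmbbmbbmb.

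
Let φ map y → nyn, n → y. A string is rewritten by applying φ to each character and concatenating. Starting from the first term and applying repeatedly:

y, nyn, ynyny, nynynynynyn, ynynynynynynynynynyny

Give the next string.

Rewriting the 21 symbols of ynynynynynynynynynyny one by one yields nyn y nyn y nyn y nyn y nyn y nyn y nyn y nyn y nyn y nyn y nyn; concatenated:

nynynynynynynynynynynynynynynynynynynynynyn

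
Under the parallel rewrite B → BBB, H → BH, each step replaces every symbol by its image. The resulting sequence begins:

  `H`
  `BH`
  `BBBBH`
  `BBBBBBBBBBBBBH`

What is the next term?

BBBBBBBBBBBBBBBBBBBBBBBBBBBBBBBBBBBBBBBBH

φ(BBBBBBBBBBBBBH) expands symbol-by-symbol to BBB BBB BBB BBB BBB BBB BBB BBB BBB BBB BBB BBB BBB BH; joining the 14 pieces gives the next term.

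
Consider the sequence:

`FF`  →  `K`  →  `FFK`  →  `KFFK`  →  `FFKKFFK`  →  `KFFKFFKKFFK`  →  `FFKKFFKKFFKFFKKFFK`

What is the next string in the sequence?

KFFKFFKKFFKFFKKFFKKFFKFFKKFFK

From term 3 onward, concatenate the second-to-last term with the last: FF·K = FFK, K·FFK = KFFK, …
The next term joins KFFKFFKKFFK and FFKKFFKKFFKFFKKFFK.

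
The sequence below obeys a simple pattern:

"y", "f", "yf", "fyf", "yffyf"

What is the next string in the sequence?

From term 3 onward, concatenate the second-to-last term with the last: y·f = yf, f·yf = fyf, …
Continuing: fyf · yffyf gives term 6.

fyfyffyf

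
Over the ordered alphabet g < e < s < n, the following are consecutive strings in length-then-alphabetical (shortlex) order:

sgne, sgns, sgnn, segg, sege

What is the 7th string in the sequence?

Stepping forward 2 times from sege: sege → segs, then the target.

segn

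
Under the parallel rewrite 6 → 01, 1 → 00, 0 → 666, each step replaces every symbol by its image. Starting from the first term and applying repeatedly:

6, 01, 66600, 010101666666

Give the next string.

666006660066600010101010101

Expanding 010101666666: 0→666, 1→00, 0→666, 1→00, 0→666, 1→00, 6→01, 6→01, 6→01, 6→01, 6→01, 6→01. Concatenated: 666 00 666 00 666 00 01 01 01 01 01 01.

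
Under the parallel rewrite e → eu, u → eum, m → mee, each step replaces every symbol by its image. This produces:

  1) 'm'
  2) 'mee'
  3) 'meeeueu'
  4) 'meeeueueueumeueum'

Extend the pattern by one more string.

meeeueueueumeueumeueumeueummeeeueumeueummee

Replace each of the 17 characters of meeeueueueumeueum in place — mee eu eu eu eum eu eum eu eum eu eum mee eu eum eu eum mee — and concatenate.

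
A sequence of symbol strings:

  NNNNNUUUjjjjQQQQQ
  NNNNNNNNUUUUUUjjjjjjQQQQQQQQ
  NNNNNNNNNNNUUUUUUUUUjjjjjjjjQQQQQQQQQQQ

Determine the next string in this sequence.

NNNNNNNNNNNNNNUUUUUUUUUUUUjjjjjjjjjjQQQQQQQQQQQQQQ

The n-th term is 3n+2 N's then 3n U's then 2n+2 j's then 3n+2 Q's (n = 1, 2, …).
Setting n = 4 gives 14, 12, 10, 14 characters in each block.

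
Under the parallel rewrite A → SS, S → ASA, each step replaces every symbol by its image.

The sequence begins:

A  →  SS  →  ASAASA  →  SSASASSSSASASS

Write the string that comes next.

Replace each of the 14 characters of SSASASSSSASASS in place — ASA ASA SS ASA SS ASA ASA ASA ASA SS ASA SS ASA ASA — and concatenate.

ASAASASSASASSASAASAASAASASSASASSASAASA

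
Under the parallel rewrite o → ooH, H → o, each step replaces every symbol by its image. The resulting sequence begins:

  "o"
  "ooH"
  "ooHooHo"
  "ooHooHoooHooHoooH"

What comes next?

φ(ooHooHoooHooHoooH) expands symbol-by-symbol to ooH ooH o ooH ooH o ooH ooH ooH o ooH ooH o ooH ooH ooH o; joining the 17 pieces gives the next term.

ooHooHoooHooHoooHooHooHoooHooHoooHooHooHo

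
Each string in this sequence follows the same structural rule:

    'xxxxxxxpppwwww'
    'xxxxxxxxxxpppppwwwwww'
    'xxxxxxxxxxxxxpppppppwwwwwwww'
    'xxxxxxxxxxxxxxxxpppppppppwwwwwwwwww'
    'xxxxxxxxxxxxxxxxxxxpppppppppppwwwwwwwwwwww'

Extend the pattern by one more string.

xxxxxxxxxxxxxxxxxxxxxxpppppppppppppwwwwwwwwwwwwww

Term n consists of 3n+1 x's, followed by 2n-1 p's, followed by 2n w's, where the shown terms are n = 2, 3, 4, 5, 6.
At n = 7 the blocks have lengths 22, 13, 14.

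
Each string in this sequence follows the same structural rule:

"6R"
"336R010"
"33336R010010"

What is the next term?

Every step adds 33 to the front and 010 to the end of the previous string.
Applying this once more to 33336R010010:

3333336R010010010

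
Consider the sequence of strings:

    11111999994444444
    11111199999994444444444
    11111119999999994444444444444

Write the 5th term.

Term n consists of n+3 1's, followed by 2n+1 9's, followed by 3n+1 4's, where the shown terms are n = 2, 3, 4.
Setting n = 6 gives 9, 13, 19 characters in each block.

11111111199999999999994444444444444444444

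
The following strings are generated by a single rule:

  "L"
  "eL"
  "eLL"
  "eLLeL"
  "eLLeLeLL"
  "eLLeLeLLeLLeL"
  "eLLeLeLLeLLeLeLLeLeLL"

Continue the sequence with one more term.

Each term (from the third on) is the previous term followed by the one before it: term 3 = eL·L = eLL.
The next term joins eLLeLeLLeLLeLeLLeLeLL and eLLeLeLLeLLeL.

eLLeLeLLeLLeLeLLeLeLLeLLeLeLLeLLeL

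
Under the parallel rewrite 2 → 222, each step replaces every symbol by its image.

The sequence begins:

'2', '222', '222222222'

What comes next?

222222222222222222222222222

Expanding 222222222: 2→222, 2→222, 2→222, 2→222, 2→222, 2→222, 2→222, 2→222, 2→222. Concatenated: 222 222 222 222 222 222 222 222 222.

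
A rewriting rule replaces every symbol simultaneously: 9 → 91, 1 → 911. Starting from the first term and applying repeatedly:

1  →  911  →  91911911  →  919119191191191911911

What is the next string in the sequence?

Rewriting the 21 symbols of 919119191191191911911 one by one yields 91 911 91 911 911 91 911 91 911 911 91 911 911 91 911 91 911 911 91 911 911; concatenated:

9191191911911919119191191191911911919119191191191911911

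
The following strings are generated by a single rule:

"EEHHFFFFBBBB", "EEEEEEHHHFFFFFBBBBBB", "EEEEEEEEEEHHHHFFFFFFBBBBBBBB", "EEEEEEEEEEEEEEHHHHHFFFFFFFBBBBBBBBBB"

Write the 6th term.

EEEEEEEEEEEEEEEEEEEEEEHHHHHHHFFFFFFFFFBBBBBBBBBBBBBB

The n-th term is 4n-2 E's then n+1 H's then n+3 F's then 2n+2 B's (n = 1, 2, …).
At n = 6 the blocks have lengths 22, 7, 9, 14.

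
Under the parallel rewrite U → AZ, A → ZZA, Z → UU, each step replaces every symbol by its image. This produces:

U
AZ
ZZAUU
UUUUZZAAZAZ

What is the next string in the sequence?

Expanding UUUUZZAAZAZ: U→AZ, U→AZ, U→AZ, U→AZ, Z→UU, Z→UU, A→ZZA, A→ZZA, Z→UU, A→ZZA, Z→UU. Concatenated: AZ AZ AZ AZ UU UU ZZA ZZA UU ZZA UU.

AZAZAZAZUUUUZZAZZAUUZZAUU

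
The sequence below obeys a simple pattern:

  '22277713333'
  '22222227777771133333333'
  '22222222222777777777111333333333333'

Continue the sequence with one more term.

Reading off run lengths: 2 runs 3, 7, 11; 7 runs 3, 6, 9; 1 runs 1, 2, 3; 3 runs 4, 8, 12 — each is linear in n (n = 1, 2, …).
At n = 4 the blocks have lengths 15, 12, 4, 16.

22222222222222277777777777711113333333333333333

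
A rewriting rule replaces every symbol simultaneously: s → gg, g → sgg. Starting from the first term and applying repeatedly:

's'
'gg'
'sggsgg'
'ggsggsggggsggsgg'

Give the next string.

sggsggggsggsggggsggsggsggsggggsggsggggsggsgg

Applying the rule to each of the 16 symbols of ggsggsggggsggsgg gives the pieces sgg sgg gg sgg sgg gg sgg sgg sgg sgg gg sgg sgg gg sgg sgg, which concatenate to the answer.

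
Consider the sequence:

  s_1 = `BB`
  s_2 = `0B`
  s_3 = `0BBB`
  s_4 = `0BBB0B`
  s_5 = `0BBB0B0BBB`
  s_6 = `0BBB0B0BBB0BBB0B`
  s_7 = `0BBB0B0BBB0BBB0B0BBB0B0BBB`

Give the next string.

0BBB0B0BBB0BBB0B0BBB0B0BBB0BBB0B0BBB0BBB0B

From term 3 onward, concatenate the last term with the second-to-last: 0B·BB = 0BBB, 0BBB·0B = 0BBB0B, …
So term 8 is 0BBB0B0BBB0BBB0B0BBB0B0BBB·0BBB0B0BBB0BBB0B.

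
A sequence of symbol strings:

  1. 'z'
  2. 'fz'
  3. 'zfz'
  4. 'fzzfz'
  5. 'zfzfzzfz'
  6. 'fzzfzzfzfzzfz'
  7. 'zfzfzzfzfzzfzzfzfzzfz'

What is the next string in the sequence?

fzzfzzfzfzzfzzfzfzzfzfzzfzzfzfzzfz

From term 3 onward, concatenate the second-to-last term with the last: z·fz = zfz, fz·zfz = fzzfz, …
Continuing: fzzfzzfzfzzfz · zfzfzzfzfzzfzzfzfzzfz gives term 8.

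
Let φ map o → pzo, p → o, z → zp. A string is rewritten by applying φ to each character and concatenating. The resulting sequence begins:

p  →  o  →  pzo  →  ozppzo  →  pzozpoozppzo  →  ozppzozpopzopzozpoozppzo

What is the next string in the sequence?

φ(ozppzozpopzopzozpoozppzo) expands symbol-by-symbol to pzo zp o o zp pzo zp o pzo o zp pzo o zp pzo zp o pzo pzo zp o o zp pzo; joining the 24 pieces gives the next term.

pzozpoozppzozpopzoozppzoozppzozpopzopzozpoozppzo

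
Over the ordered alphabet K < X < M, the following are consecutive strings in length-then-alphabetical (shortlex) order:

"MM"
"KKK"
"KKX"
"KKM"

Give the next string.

Find the rightmost character of KKM below M, bump it to the next letter, and reset everything to its right to K.

KXK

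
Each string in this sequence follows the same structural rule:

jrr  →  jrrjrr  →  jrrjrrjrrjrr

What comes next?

Each string is two copies of the previous one concatenated.
So the next term is two copies of jrrjrrjrrjrr.

jrrjrrjrrjrrjrrjrrjrrjrr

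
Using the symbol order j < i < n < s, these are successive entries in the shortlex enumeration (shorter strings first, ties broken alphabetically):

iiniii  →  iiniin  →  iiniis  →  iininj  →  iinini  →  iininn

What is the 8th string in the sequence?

Advancing 2 positions from iininn through iininn → iinins reaches term 8.

iinisj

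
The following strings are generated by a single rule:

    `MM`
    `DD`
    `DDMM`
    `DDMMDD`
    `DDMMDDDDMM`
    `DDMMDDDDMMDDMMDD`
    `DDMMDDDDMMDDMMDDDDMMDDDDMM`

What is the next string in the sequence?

This is a Fibonacci-style word recurrence s(k) = s(k−1)·s(k−2): e.g. DD·MM = DDMM.
So term 8 is DDMMDDDDMMDDMMDDDDMMDDDDMM·DDMMDDDDMMDDMMDD.

DDMMDDDDMMDDMMDDDDMMDDDDMMDDMMDDDDMMDDMMDD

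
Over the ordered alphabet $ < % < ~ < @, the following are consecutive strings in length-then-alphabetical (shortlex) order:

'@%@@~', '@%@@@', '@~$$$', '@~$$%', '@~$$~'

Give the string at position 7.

@~$%$

Advancing 2 positions from @~$$~ through @~$$~ → @~$$@ reaches term 7.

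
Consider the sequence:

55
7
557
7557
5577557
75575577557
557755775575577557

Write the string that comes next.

This is a Fibonacci-style word recurrence s(k) = s(k−2)·s(k−1): e.g. 55·7 = 557.
Continuing: 75575577557 · 557755775575577557 gives term 8.

75575577557557755775575577557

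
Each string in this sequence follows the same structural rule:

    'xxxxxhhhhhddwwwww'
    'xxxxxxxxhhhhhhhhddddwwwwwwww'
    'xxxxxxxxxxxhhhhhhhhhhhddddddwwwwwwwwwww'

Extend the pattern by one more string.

Term n consists of 3n+2 x's, followed by 3n+2 h's, followed by 2n d's, followed by 3n+2 w's (n = 1, 2, …).
At n = 4 the blocks have lengths 14, 14, 8, 14.

xxxxxxxxxxxxxxhhhhhhhhhhhhhhddddddddwwwwwwwwwwwwww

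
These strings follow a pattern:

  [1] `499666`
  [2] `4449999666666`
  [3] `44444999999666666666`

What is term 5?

4444444449999999999666666666666666

The n-th term is 2n-1 4's then 2n 9's then 3n 6's (n = 1, 2, …).
For term 5, n = 5, so the run lengths are 9, 10, 15.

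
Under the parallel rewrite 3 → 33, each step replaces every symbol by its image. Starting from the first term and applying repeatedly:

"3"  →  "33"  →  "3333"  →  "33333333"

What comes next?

3333333333333333

Apply φ to 33333333 symbol by symbol: 3→33, 3→33, 3→33, 3→33, 3→33, 3→33, 3→33, 3→33; joined: 33 33 33 33 33 33 33 33.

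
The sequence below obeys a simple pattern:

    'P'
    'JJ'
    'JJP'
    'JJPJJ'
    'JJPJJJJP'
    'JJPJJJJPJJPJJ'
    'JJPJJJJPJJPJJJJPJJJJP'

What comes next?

JJPJJJJPJJPJJJJPJJJJPJJPJJJJPJJPJJ

From term 3 onward, concatenate the last term with the second-to-last: JJ·P = JJP, JJP·JJ = JJPJJ, …
So term 8 is JJPJJJJPJJPJJJJPJJJJP·JJPJJJJPJJPJJ.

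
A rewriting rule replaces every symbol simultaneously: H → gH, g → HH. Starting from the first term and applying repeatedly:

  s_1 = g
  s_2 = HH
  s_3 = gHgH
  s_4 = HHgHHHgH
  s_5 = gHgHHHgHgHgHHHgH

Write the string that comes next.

HHgHHHgHgHgHHHgHHHgHHHgHgHgHHHgH

φ(gHgHHHgHgHgHHHgH) expands symbol-by-symbol to HH gH HH gH gH gH HH gH HH gH HH gH gH gH HH gH; joining the 16 pieces gives the next term.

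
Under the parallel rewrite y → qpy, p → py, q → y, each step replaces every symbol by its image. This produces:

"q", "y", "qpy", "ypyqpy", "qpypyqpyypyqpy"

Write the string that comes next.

Rewriting the 14 symbols of qpypyqpyypyqpy one by one yields y py qpy py qpy y py qpy qpy py qpy y py qpy; concatenated:

ypyqpypyqpyypyqpyqpypyqpyypyqpy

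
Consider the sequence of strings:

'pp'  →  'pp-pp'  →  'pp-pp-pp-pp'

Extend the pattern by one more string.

pp-pp-pp-pp-pp-pp-pp-pp

Every step duplicates the string with '-' between the halves.
One more doubling of pp-pp-pp-pp gives the answer.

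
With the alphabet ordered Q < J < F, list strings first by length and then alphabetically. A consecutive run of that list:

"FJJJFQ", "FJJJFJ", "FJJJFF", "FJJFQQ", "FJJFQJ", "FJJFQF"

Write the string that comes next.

Find the rightmost character of FJJFQF below F, bump it to the next letter, and reset everything to its right to Q.

FJJFJQ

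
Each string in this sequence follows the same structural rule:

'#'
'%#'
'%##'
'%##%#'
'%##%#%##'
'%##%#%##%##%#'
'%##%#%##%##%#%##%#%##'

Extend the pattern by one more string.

%##%#%##%##%#%##%#%##%##%#%##%##%#

Each term (from the third on) is the previous term followed by the one before it: term 3 = %#·# = %##.
Continuing: %##%#%##%##%#%##%#%## · %##%#%##%##%# gives term 8.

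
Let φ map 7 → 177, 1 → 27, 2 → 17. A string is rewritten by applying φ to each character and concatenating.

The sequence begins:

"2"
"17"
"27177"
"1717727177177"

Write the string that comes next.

Rewriting the 13 symbols of 1717727177177 one by one yields 27 177 27 177 177 17 177 27 177 177 27 177 177; concatenated:

2717727177177171772717717727177177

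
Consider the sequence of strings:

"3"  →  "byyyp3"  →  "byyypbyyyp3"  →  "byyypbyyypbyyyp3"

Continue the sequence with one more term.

byyypbyyypbyyypbyyyp3

Each term is the previous one with byyyp prepended.
So the next term is byyyp·byyypbyyypbyyyp3.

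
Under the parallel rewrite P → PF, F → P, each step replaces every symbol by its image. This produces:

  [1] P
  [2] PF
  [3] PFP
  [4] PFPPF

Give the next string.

Apply φ to PFPPF symbol by symbol: P→PF, F→P, P→PF, P→PF, F→P; joined: PF P PF PF P.

PFPPFPFP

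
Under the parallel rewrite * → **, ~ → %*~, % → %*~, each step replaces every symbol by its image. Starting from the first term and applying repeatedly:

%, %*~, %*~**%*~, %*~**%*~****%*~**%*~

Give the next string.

Rewriting the 20 symbols of %*~**%*~****%*~**%*~ one by one yields %*~ ** %*~ ** ** %*~ ** %*~ ** ** ** ** %*~ ** %*~ ** ** %*~ ** %*~; concatenated:

%*~**%*~****%*~**%*~********%*~**%*~****%*~**%*~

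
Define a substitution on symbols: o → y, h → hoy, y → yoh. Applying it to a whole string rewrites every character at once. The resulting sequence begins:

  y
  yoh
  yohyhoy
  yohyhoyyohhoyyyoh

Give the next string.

Rewriting the 17 symbols of yohyhoyyohhoyyyoh one by one yields yoh y hoy yoh hoy y yoh yoh y hoy hoy y yoh yoh yoh y hoy; concatenated:

yohyhoyyohhoyyyohyohyhoyhoyyyohyohyohyhoy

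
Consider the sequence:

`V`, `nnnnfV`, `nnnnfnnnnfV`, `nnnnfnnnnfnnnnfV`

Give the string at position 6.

nnnnfnnnnfnnnnfnnnnfnnnnfV

Every step adds nnnnf at the front: s(k+1) = nnnnf·s(k).
From nnnnfnnnnfnnnnfV, 2 further steps: nnnnfnnnnfnnnnfV → nnnnfnnnnfnnnnfnnnnfV → (answer).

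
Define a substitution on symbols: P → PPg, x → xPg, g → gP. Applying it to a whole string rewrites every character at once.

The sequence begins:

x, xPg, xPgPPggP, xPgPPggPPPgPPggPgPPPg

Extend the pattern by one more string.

φ(xPgPPggPPPgPPggPgPPPg) expands symbol-by-symbol to xPg PPg gP PPg PPg gP gP PPg PPg PPg gP PPg PPg gP gP PPg gP PPg PPg PPg gP; joining the 21 pieces gives the next term.

xPgPPggPPPgPPggPgPPPgPPgPPggPPPgPPggPgPPPggPPPgPPgPPggP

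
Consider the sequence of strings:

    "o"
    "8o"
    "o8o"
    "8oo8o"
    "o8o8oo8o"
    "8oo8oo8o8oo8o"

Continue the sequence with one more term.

From term 3 onward, concatenate the second-to-last term with the last: o·8o = o8o, 8o·o8o = 8oo8o, …
So term 7 is o8o8oo8o·8oo8oo8o8oo8o.

o8o8oo8o8oo8oo8o8oo8o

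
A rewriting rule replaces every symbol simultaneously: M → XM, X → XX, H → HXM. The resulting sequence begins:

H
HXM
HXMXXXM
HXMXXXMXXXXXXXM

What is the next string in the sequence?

Applying the rule to each of the 15 symbols of HXMXXXMXXXXXXXM gives the pieces HXM XX XM XX XX XX XM XX XX XX XX XX XX XX XM, which concatenate to the answer.

HXMXXXMXXXXXXXMXXXXXXXXXXXXXXXM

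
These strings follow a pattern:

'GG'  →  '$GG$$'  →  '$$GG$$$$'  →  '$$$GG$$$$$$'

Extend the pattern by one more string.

Each term wraps the previous one in $ on the left and $$ on the right.
One more step from $$$GG$$$$$$ gives the answer.

$$$$GG$$$$$$$$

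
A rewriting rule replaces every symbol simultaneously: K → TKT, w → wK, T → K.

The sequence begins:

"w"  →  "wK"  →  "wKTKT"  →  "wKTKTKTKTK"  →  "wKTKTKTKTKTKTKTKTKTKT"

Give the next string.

wKTKTKTKTKTKTKTKTKTKTKTKTKTKTKTKTKTKTKTKTK

φ(wKTKTKTKTKTKTKTKTKTKT) expands symbol-by-symbol to wK TKT K TKT K TKT K TKT K TKT K TKT K TKT K TKT K TKT K TKT K; joining the 21 pieces gives the next term.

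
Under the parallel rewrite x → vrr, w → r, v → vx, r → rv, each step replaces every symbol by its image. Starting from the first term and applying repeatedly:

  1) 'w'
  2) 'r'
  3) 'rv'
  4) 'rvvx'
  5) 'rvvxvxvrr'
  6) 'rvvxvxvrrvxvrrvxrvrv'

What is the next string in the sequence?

Applying the rule to each of the 20 symbols of rvvxvxvrrvxvrrvxrvrv gives the pieces rv vx vx vrr vx vrr vx rv rv vx vrr vx rv rv vx vrr rv vx rv vx, which concatenate to the answer.

rvvxvxvrrvxvrrvxrvrvvxvrrvxrvrvvxvrrrvvxrvvx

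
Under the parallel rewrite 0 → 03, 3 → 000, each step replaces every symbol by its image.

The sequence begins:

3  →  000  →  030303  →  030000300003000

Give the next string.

Replace each of the 15 characters of 030000300003000 in place — 03 000 03 03 03 03 000 03 03 03 03 000 03 03 03 — and concatenate.

030000303030300003030303000030303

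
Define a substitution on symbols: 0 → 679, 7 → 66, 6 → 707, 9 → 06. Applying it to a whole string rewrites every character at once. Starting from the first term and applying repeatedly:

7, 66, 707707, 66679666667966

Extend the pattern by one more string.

Rewriting the 14 symbols of 66679666667966 one by one yields 707 707 707 66 06 707 707 707 707 707 66 06 707 707; concatenated:

70770770766067077077077077076606707707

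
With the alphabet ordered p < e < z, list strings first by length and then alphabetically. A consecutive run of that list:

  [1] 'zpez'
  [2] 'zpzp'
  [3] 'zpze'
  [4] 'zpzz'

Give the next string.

zepp

The successor of zpzz increments the rightmost position that isn't already z and resets every position after it to p.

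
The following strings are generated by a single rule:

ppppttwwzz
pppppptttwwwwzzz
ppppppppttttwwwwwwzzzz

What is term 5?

ppppppppppppttttttwwwwwwwwwwzzzzzz

The n-th term is 2n+2 p's then n+1 t's then 2n w's then n+1 z's (n = 1, 2, …).
For term 5, n = 5, so the run lengths are 12, 6, 10, 6.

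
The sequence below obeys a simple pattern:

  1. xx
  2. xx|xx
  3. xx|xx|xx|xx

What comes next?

xx|xx|xx|xx|xx|xx|xx|xx

s(k+1) = s(k)·|·s(k) — each term doubles the last with '|' between the halves.
One more doubling of xx|xx|xx|xx gives the answer.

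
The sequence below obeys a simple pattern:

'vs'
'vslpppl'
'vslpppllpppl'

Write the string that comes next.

The strings grow by a fixed suffix lpppl each time.
Applying this once more to vslpppllpppl:

vslpppllpppllpppl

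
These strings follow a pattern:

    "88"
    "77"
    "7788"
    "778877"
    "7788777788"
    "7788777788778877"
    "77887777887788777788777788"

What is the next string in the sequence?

778877778877887777887777887788777788778877

From term 3 onward, concatenate the last term with the second-to-last: 77·88 = 7788, 7788·77 = 778877, …
The next term joins 77887777887788777788777788 and 7788777788778877.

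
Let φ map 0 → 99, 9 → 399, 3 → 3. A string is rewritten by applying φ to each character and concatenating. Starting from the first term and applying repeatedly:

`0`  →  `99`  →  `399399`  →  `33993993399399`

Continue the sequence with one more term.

φ(33993993399399) expands symbol-by-symbol to 3 3 399 399 3 399 399 3 3 399 399 3 399 399; joining the 14 pieces gives the next term.

333993993399399333993993399399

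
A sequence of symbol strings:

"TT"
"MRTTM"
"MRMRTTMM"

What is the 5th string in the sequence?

MRMRMRMRTTMMMM

Every step adds MR to the front and M to the end of the previous string.
From MRMRTTMM, 2 further steps: MRMRTTMM → MRMRMRTTMMM → (answer).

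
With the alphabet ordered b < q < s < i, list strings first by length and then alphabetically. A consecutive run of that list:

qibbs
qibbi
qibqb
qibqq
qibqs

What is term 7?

Advancing 2 positions from qibqs through qibqs → qibqi reaches term 7.

qibsb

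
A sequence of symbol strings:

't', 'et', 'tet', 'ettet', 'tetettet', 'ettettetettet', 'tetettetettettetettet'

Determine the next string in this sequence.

ettettetettettetettetettettetettet

Each term (from the third on) is the two preceding terms concatenated in order: term 3 = t·et = tet.
The next term joins ettettetettet and tetettetettettetettet.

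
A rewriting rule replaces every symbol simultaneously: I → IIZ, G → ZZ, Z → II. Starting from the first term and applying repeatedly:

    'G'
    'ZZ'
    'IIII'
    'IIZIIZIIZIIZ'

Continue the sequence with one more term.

IIZIIZIIIIZIIZIIIIZIIZIIIIZIIZII

Expanding IIZIIZIIZIIZ: I→IIZ, I→IIZ, Z→II, I→IIZ, I→IIZ, Z→II, I→IIZ, I→IIZ, Z→II, I→IIZ, I→IIZ, Z→II. Concatenated: IIZ IIZ II IIZ IIZ II IIZ IIZ II IIZ IIZ II.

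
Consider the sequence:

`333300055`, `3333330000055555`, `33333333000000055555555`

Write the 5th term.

3333333333330000000000055555555555555

The n-th term is 2n+2 3's then 2n+1 0's then 3n-1 5's (n = 1, 2, …).
At n = 5 the blocks have lengths 12, 11, 14.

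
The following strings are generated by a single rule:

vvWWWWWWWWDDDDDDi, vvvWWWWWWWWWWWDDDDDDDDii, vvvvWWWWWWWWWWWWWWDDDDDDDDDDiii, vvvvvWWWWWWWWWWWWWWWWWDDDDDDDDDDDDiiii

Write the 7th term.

vvvvvvvvWWWWWWWWWWWWWWWWWWWWWWWWWWDDDDDDDDDDDDDDDDDDiiiiiii

Each string has the form v^{n} W^{3n+2} D^{2n+2} i^{n-1}, where the shown terms are n = 2, 3, 4, 5.
Setting n = 8 gives 8, 26, 18, 7 characters in each block.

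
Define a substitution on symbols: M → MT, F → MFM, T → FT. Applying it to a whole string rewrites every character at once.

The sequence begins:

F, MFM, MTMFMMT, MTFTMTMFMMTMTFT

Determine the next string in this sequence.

Replace each of the 15 characters of MTFTMTMFMMTMTFT in place — MT FT MFM FT MT FT MT MFM MT MT FT MT FT MFM FT — and concatenate.

MTFTMFMFTMTFTMTMFMMTMTFTMTFTMFMFT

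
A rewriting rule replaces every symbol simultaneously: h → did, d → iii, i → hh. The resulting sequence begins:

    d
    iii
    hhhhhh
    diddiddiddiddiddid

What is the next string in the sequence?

φ(diddiddiddiddiddid) expands symbol-by-symbol to iii hh iii iii hh iii iii hh iii iii hh iii iii hh iii iii hh iii; joining the 18 pieces gives the next term.

iiihhiiiiiihhiiiiiihhiiiiiihhiiiiiihhiiiiiihhiii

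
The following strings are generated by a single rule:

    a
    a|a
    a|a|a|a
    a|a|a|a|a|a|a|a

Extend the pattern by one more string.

Every step duplicates the string with '|' between the halves.
One more doubling of a|a|a|a|a|a|a|a gives the answer.

a|a|a|a|a|a|a|a|a|a|a|a|a|a|a|a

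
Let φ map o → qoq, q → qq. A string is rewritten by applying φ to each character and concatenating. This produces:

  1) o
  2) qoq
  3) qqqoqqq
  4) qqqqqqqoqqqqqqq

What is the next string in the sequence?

Rewriting the 15 symbols of qqqqqqqoqqqqqqq one by one yields qq qq qq qq qq qq qq qoq qq qq qq qq qq qq qq; concatenated:

qqqqqqqqqqqqqqqoqqqqqqqqqqqqqqq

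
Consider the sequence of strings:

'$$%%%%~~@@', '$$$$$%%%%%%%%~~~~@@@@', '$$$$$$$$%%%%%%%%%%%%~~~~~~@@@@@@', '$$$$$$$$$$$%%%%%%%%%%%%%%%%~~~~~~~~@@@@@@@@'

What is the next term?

Reading off run lengths: $ runs 2, 5, 8, 11; % runs 4, 8, 12, 16; ~ runs 2, 4, 6, 8; @ runs 2, 4, 6, 8 — each is linear in n (n = 1, 2, …).
For the next term, n = 5, so the run lengths are 14, 20, 10, 10.

$$$$$$$$$$$$$$%%%%%%%%%%%%%%%%%%%%~~~~~~~~~~@@@@@@@@@@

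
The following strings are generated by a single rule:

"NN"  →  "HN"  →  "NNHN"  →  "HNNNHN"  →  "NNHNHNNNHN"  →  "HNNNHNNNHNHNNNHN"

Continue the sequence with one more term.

Each term (from the third on) is the two preceding terms concatenated in order: term 3 = NN·HN = NNHN.
The next term joins NNHNHNNNHN and HNNNHNNNHNHNNNHN.

NNHNHNNNHNHNNNHNNNHNHNNNHN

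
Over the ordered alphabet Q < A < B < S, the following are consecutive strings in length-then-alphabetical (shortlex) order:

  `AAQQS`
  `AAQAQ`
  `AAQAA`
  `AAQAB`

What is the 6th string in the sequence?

AAQBQ

Continuing the enumeration 2 steps past AAQAB: AAQAB → AAQAS → (answer).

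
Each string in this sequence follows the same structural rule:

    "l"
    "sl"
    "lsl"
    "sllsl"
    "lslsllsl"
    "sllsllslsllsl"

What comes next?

lslsllslsllsllslsllsl

Each term (from the third on) is the two preceding terms concatenated in order: term 3 = l·sl = lsl.
Continuing: lslsllsl · sllsllslsllsl gives term 7.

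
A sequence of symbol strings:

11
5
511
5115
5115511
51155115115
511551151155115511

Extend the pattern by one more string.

51155115115511551151155115115

Each term (from the third on) is the previous term followed by the one before it: term 3 = 5·11 = 511.
So term 8 is 511551151155115511·51155115115.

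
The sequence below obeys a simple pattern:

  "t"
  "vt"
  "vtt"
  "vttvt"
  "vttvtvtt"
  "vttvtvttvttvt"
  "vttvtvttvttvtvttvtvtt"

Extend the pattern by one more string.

This is a Fibonacci-style word recurrence s(k) = s(k−1)·s(k−2): e.g. vt·t = vtt.
The next term joins vttvtvttvttvtvttvtvtt and vttvtvttvttvt.

vttvtvttvttvtvttvtvttvttvtvttvttvt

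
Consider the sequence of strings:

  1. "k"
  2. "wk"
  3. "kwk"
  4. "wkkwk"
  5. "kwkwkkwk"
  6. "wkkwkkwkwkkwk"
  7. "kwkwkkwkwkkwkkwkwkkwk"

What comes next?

From term 3 onward, concatenate the second-to-last term with the last: k·wk = kwk, wk·kwk = wkkwk, …
The next term joins wkkwkkwkwkkwk and kwkwkkwkwkkwkkwkwkkwk.

wkkwkkwkwkkwkkwkwkkwkwkkwkkwkwkkwk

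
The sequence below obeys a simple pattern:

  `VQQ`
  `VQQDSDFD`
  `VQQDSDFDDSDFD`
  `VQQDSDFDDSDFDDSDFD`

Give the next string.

The strings grow by a fixed suffix DSDFD each time.
Applying this once more to VQQDSDFDDSDFDDSDFD:

VQQDSDFDDSDFDDSDFDDSDFD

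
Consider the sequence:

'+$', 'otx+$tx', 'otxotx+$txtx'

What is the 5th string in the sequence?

otxotxotxotx+$txtxtxtx

Each term wraps the previous one in otx on the left and tx on the right.
From otxotx+$txtx, 2 further steps: otxotx+$txtx → otxotxotx+$txtxtx → (answer).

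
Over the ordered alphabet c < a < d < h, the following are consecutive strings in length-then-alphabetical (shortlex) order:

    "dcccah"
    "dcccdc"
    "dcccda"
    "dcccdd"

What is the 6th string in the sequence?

Continuing the enumeration 2 steps past dcccdd: dcccdd → dcccdh → (answer).

dccchc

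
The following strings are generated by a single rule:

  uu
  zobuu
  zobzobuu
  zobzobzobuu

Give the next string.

The strings grow by a fixed prefix zob each time.
One more step from zobzobzobuu gives the answer.

zobzobzobzobuu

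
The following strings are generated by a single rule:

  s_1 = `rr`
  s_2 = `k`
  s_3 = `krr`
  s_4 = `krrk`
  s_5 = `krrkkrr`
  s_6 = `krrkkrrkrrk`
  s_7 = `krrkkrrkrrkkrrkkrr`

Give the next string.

krrkkrrkrrkkrrkkrrkrrkkrrkrrk

This is a Fibonacci-style word recurrence s(k) = s(k−1)·s(k−2): e.g. k·rr = krr.
Continuing: krrkkrrkrrkkrrkkrr · krrkkrrkrrk gives term 8.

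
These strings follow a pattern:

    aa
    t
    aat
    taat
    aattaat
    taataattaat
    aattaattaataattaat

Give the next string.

From term 3 onward, concatenate the second-to-last term with the last: aa·t = aat, t·aat = taat, …
Continuing: taataattaat · aattaattaataattaat gives term 8.

taataattaataattaattaataattaat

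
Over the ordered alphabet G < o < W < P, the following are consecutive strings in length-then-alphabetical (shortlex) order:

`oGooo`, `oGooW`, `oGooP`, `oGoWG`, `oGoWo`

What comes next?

oGoWW

The successor of oGoWo increments the rightmost position that isn't already P and resets every position after it to G.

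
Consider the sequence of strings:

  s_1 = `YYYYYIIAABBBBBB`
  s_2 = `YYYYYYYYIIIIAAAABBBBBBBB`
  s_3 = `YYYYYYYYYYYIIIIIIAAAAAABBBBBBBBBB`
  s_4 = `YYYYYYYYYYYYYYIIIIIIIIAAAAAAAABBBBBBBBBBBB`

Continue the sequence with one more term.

YYYYYYYYYYYYYYYYYIIIIIIIIIIAAAAAAAAAABBBBBBBBBBBBBB

Term n consists of 3n-1 Y's, followed by 2n-2 I's, followed by 2n-2 A's, followed by 2n+2 B's, where the shown terms are n = 2, 3, 4, 5.
For the next term, n = 6, so the run lengths are 17, 10, 10, 14.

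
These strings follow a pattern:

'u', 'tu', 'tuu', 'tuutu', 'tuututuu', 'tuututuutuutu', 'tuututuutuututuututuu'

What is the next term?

From term 3 onward, concatenate the last term with the second-to-last: tu·u = tuu, tuu·tu = tuutu, …
The next term joins tuututuutuututuututuu and tuututuutuutu.

tuututuutuututuututuutuututuutuutu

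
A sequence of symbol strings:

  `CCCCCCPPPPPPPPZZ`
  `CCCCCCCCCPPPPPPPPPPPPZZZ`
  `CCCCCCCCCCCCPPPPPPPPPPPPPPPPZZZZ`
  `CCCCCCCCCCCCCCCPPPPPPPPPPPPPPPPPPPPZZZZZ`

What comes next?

CCCCCCCCCCCCCCCCCCPPPPPPPPPPPPPPPPPPPPPPPPZZZZZZ

Term n consists of 3n C's, followed by 4n P's, followed by n Z's, where the shown terms are n = 2, 3, 4, 5.
At n = 6 the blocks have lengths 18, 24, 6.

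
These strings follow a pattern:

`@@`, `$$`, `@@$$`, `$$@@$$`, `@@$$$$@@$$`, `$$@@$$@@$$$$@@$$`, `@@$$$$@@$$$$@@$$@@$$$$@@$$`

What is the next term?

From term 3 onward, concatenate the second-to-last term with the last: @@·$$ = @@$$, $$·@@$$ = $$@@$$, …
So term 8 is $$@@$$@@$$$$@@$$·@@$$$$@@$$$$@@$$@@$$$$@@$$.

$$@@$$@@$$$$@@$$@@$$$$@@$$$$@@$$@@$$$$@@$$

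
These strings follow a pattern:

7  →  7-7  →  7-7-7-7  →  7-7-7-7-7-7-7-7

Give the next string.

Each string is two copies of the previous one joined by '-'.
One more doubling of 7-7-7-7-7-7-7-7 gives the answer.

7-7-7-7-7-7-7-7-7-7-7-7-7-7-7-7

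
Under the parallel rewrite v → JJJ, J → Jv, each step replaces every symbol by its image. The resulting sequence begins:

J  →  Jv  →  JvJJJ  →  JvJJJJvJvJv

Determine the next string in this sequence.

JvJJJJvJvJvJvJJJJvJJJJvJJJ

Apply φ to JvJJJJvJvJv symbol by symbol: J→Jv, v→JJJ, J→Jv, J→Jv, J→Jv, J→Jv, v→JJJ, J→Jv, v→JJJ, J→Jv, v→JJJ; joined: Jv JJJ Jv Jv Jv Jv JJJ Jv JJJ Jv JJJ.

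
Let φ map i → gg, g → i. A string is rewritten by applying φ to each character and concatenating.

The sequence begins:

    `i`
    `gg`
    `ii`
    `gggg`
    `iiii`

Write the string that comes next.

gggggggg

Apply φ to iiii symbol by symbol: i→gg, i→gg, i→gg, i→gg; joined: gg gg gg gg.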